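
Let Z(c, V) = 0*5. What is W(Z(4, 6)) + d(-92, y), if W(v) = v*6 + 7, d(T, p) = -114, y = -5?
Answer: -107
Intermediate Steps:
Z(c, V) = 0
W(v) = 7 + 6*v (W(v) = 6*v + 7 = 7 + 6*v)
W(Z(4, 6)) + d(-92, y) = (7 + 6*0) - 114 = (7 + 0) - 114 = 7 - 114 = -107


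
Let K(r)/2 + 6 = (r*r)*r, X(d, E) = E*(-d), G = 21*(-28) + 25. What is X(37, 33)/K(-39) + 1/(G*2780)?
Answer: 63697243/6190128700 ≈ 0.010290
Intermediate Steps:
G = -563 (G = -588 + 25 = -563)
X(d, E) = -E*d
K(r) = -12 + 2*r³ (K(r) = -12 + 2*((r*r)*r) = -12 + 2*(r²*r) = -12 + 2*r³)
X(37, 33)/K(-39) + 1/(G*2780) = (-1*33*37)/(-12 + 2*(-39)³) + 1/(-563*2780) = -1221/(-12 + 2*(-59319)) - 1/563*1/2780 = -1221/(-12 - 118638) - 1/1565140 = -1221/(-118650) - 1/1565140 = -1221*(-1/118650) - 1/1565140 = 407/39550 - 1/1565140 = 63697243/6190128700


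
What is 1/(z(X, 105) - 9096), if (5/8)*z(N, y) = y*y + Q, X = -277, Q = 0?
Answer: 1/8544 ≈ 0.00011704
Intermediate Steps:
z(N, y) = 8*y²/5 (z(N, y) = 8*(y*y + 0)/5 = 8*(y² + 0)/5 = 8*y²/5)
1/(z(X, 105) - 9096) = 1/((8/5)*105² - 9096) = 1/((8/5)*11025 - 9096) = 1/(17640 - 9096) = 1/8544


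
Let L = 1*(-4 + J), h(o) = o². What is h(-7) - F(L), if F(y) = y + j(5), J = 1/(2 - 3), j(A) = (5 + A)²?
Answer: -46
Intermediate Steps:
J = -1 (J = 1/(-1) = -1)
L = -5 (L = 1*(-4 - 1) = 1*(-5) = -5)
F(y) = 100 + y (F(y) = y + (5 + 5)² = y + 10² = y + 100 = 100 + y)
h(-7) - F(L) = (-7)² - (100 - 5) = 49 - 1*95 = 49 - 95 = -46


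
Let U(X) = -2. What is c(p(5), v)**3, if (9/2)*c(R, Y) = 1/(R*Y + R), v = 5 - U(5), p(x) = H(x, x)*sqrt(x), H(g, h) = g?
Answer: sqrt(5)/145800000 ≈ 1.5337e-8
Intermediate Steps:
p(x) = x**(3/2) (p(x) = x*sqrt(x) = x**(3/2))
v = 7 (v = 5 - 1*(-2) = 5 + 2 = 7)
c(R, Y) = 2/(9*(R + R*Y)) (c(R, Y) = 2/(9*(R*Y + R)) = 2/(9*(R + R*Y)))
c(p(5), v)**3 = (2/(9*(5**(3/2))*(1 + 7)))**3 = ((2/9)/((5*sqrt(5))*8))**3 = ((2/9)*(sqrt(5)/25)*(1/8))**3 = (sqrt(5)/900)**3 = sqrt(5)/145800000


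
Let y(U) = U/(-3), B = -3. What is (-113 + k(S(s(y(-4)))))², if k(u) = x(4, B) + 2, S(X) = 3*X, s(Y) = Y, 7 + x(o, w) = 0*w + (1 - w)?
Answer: 12996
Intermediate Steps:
x(o, w) = -6 - w (x(o, w) = -7 + (0*w + (1 - w)) = -7 + (0 + (1 - w)) = -7 + (1 - w) = -6 - w)
y(U) = -U/3 (y(U) = U*(-⅓) = -U/3)
k(u) = -1 (k(u) = (-6 - 1*(-3)) + 2 = (-6 + 3) + 2 = -3 + 2 = -1)
(-113 + k(S(s(y(-4)))))² = (-113 - 1)² = (-114)² = 12996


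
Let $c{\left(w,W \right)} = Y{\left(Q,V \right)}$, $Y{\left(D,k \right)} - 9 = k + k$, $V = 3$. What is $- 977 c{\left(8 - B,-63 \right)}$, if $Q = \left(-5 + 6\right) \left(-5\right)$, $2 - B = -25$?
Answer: $-14655$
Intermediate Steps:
$B = 27$ ($B = 2 - -25 = 2 + 25 = 27$)
$Q = -5$ ($Q = 1 \left(-5\right) = -5$)
$Y{\left(D,k \right)} = 9 + 2 k$ ($Y{\left(D,k \right)} = 9 + \left(k + k\right) = 9 + 2 k$)
$c{\left(w,W \right)} = 15$ ($c{\left(w,W \right)} = 9 + 2 \cdot 3 = 9 + 6 = 15$)
$- 977 c{\left(8 - B,-63 \right)} = \left(-977\right) 15 = -14655$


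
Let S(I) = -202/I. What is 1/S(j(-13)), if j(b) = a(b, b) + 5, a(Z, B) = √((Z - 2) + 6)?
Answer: -5/202 - 3*I/202 ≈ -0.024752 - 0.014851*I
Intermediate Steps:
a(Z, B) = √(4 + Z) (a(Z, B) = √((-2 + Z) + 6) = √(4 + Z))
j(b) = 5 + √(4 + b) (j(b) = √(4 + b) + 5 = 5 + √(4 + b))
1/S(j(-13)) = 1/(-202/(5 + √(4 - 13))) = 1/(-202/(5 + √(-9))) = 1/(-202*(5 - 3*I)/34) = 1/(-101*(5 - 3*I)/17) = -5/202 - 3*I/202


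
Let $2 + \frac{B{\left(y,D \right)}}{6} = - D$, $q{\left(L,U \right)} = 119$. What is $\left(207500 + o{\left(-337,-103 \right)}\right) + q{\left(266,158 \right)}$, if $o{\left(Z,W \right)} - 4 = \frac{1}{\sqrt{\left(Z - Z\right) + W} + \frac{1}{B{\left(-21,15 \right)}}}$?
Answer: $\frac{207521 i + 21177546 \sqrt{103}}{i + 102 \sqrt{103}} \approx 2.0762 \cdot 10^{5} - 0.098533 i$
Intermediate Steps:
$B{\left(y,D \right)} = -12 - 6 D$ ($B{\left(y,D \right)} = -12 + 6 \left(- D\right) = -12 - 6 D$)
$o{\left(Z,W \right)} = 4 + \frac{1}{- \frac{1}{102} + \sqrt{W}}$ ($o{\left(Z,W \right)} = 4 + \frac{1}{\sqrt{\left(Z - Z\right) + W} + \frac{1}{-12 - 90}} = 4 + \frac{1}{\sqrt{0 + W} + \frac{1}{-12 - 90}} = 4 + \frac{1}{\sqrt{W} + \frac{1}{-102}} = 4 + \frac{1}{\sqrt{W} - \frac{1}{102}} = 4 + \frac{1}{- \frac{1}{102} + \sqrt{W}}$)
$\left(207500 + o{\left(-337,-103 \right)}\right) + q{\left(266,158 \right)} = \left(207500 + \frac{2 \left(49 + 204 \sqrt{-103}\right)}{-1 + 102 \sqrt{-103}}\right) + 119 = \left(207500 + \frac{2 \left(49 + 204 i \sqrt{103}\right)}{-1 + 102 i \sqrt{103}}\right) + 119 = 207619 + \frac{2 \left(49 + 204 i \sqrt{103}\right)}{-1 + 102 i \sqrt{103}}$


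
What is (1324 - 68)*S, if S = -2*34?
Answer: -85408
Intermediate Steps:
S = -68
(1324 - 68)*S = (1324 - 68)*(-68) = 1256*(-68) = -85408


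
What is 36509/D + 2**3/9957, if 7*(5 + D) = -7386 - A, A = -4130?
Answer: -848204821/10922829 ≈ -77.654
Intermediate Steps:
D = -3291/7 (D = -5 + (-7386 - 1*(-4130))/7 = -5 + (-7386 + 4130)/7 = -5 + (1/7)*(-3256) = -5 - 3256/7 = -3291/7 ≈ -470.14)
36509/D + 2**3/9957 = 36509/(-3291/7) + 2**3/9957 = 36509*(-7/3291) + 8*(1/9957) = -255563/3291 + 8/9957 = -848204821/10922829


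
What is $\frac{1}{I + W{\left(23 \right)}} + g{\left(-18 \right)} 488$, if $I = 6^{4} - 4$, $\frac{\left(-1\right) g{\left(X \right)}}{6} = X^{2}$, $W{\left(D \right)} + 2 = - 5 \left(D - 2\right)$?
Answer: $- \frac{1124176319}{1185} \approx -9.4867 \cdot 10^{5}$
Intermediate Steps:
$W{\left(D \right)} = 8 - 5 D$ ($W{\left(D \right)} = -2 - 5 \left(D - 2\right) = -2 - 5 \left(-2 + D\right) = -2 - \left(-10 + 5 D\right) = 8 - 5 D$)
$g{\left(X \right)} = - 6 X^{2}$
$I = 1292$ ($I = 1296 - 4 = 1292$)
$\frac{1}{I + W{\left(23 \right)}} + g{\left(-18 \right)} 488 = \frac{1}{1292 + \left(8 - 115\right)} + - 6 \left(-18\right)^{2} \cdot 488 = \frac{1}{1292 + \left(8 - 115\right)} + \left(-6\right) 324 \cdot 488 = \frac{1}{1292 - 107} - 948672 = \frac{1}{1185} - 948672 = - \frac{1124176319}{1185}$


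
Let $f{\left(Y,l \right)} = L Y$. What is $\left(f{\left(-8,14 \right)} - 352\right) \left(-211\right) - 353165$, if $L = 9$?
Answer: $-263701$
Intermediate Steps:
$f{\left(Y,l \right)} = 9 Y$
$\left(f{\left(-8,14 \right)} - 352\right) \left(-211\right) - 353165 = \left(9 \left(-8\right) - 352\right) \left(-211\right) - 353165 = \left(-72 - 352\right) \left(-211\right) - 353165 = \left(-424\right) \left(-211\right) - 353165 = 89464 - 353165 = -263701$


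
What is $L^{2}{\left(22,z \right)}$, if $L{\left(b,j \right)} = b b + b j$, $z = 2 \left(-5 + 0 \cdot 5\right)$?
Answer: $69696$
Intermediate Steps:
$z = -10$ ($z = 2 \left(-5 + 0\right) = 2 \left(-5\right) = -10$)
$L{\left(b,j \right)} = b^{2} + b j$
$L^{2}{\left(22,z \right)} = \left(22 \left(22 - 10\right)\right)^{2} = \left(22 \cdot 12\right)^{2} = 264^{2} = 69696$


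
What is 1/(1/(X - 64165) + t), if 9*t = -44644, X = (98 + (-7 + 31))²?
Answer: -147843/733366991 ≈ -0.00020159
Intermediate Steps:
X = 14884 (X = (98 + 24)² = 122² = 14884)
t = -44644/9 (t = (⅑)*(-44644) = -44644/9 ≈ -4960.4)
1/(1/(X - 64165) + t) = 1/(1/(14884 - 64165) - 44644/9) = 1/(1/(-49281) - 44644/9) = 1/(-1/49281 - 44644/9) = 1/(-733366991/147843) = -147843/733366991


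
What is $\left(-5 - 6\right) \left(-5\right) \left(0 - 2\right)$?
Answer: $-110$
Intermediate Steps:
$\left(-5 - 6\right) \left(-5\right) \left(0 - 2\right) = \left(-5 - 6\right) \left(-5\right) \left(-2\right) = \left(-11\right) \left(-5\right) \left(-2\right) = 55 \left(-2\right) = -110$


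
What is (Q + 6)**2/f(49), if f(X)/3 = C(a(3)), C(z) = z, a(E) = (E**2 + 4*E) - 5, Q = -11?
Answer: 25/48 ≈ 0.52083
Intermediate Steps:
a(E) = -5 + E**2 + 4*E
f(X) = 48 (f(X) = 3*(-5 + 3**2 + 4*3) = 3*(-5 + 9 + 12) = 3*16 = 48)
(Q + 6)**2/f(49) = (-11 + 6)**2/48 = (-5)**2*(1/48) = 25*(1/48) = 25/48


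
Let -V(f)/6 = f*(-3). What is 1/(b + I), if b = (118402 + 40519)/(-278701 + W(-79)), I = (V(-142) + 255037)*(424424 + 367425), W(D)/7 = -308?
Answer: 280857/56150848954216312 ≈ 5.0018e-12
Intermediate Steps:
W(D) = -2156 (W(D) = 7*(-308) = -2156)
V(f) = 18*f (V(f) = -6*f*(-3) = -(-18)*f = 18*f)
I = 199926827369 (I = (18*(-142) + 255037)*(424424 + 367425) = (-2556 + 255037)*791849 = 252481*791849 = 199926827369)
b = -158921/280857 (b = (118402 + 40519)/(-278701 - 2156) = 158921/(-280857) = 158921*(-1/280857) = -158921/280857 ≈ -0.56584)
1/(b + I) = 1/(-158921/280857 + 199926827369) = 1/(56150848954216312/280857) = 280857/56150848954216312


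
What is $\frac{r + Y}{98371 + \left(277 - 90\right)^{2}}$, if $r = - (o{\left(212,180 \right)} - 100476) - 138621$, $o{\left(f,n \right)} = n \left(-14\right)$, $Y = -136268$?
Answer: $- \frac{171893}{133340} \approx -1.2891$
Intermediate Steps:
$o{\left(f,n \right)} = - 14 n$
$r = -35625$ ($r = - (\left(-14\right) 180 - 100476) - 138621 = - (-2520 - 100476) - 138621 = \left(-1\right) \left(-102996\right) - 138621 = 102996 - 138621 = -35625$)
$\frac{r + Y}{98371 + \left(277 - 90\right)^{2}} = \frac{-35625 - 136268}{98371 + \left(277 - 90\right)^{2}} = - \frac{171893}{98371 + 187^{2}} = - \frac{171893}{98371 + 34969} = - \frac{171893}{133340}$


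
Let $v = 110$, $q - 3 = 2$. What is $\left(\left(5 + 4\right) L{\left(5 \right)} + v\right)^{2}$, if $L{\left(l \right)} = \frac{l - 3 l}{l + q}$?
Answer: $10201$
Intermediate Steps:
$q = 5$ ($q = 3 + 2 = 5$)
$L{\left(l \right)} = - \frac{2 l}{5 + l}$ ($L{\left(l \right)} = \frac{l - 3 l}{l + 5} = \frac{\left(-2\right) l}{5 + l} = - \frac{2 l}{5 + l}$)
$\left(\left(5 + 4\right) L{\left(5 \right)} + v\right)^{2} = \left(\left(5 + 4\right) \left(\left(-2\right) 5 \frac{1}{5 + 5}\right) + 110\right)^{2} = \left(9 \left(\left(-2\right) 5 \cdot \frac{1}{10}\right) + 110\right)^{2} = \left(9 \left(-1\right) + 110\right)^{2} = \left(-9 + 110\right)^{2} = 101^{2} = 10201$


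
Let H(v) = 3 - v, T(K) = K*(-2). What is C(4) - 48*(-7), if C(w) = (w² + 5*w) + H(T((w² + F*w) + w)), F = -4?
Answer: 383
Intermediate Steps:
T(K) = -2*K
C(w) = 3 - w + 3*w² (C(w) = (w² + 5*w) + (3 - (-2)*((w² - 4*w) + w)) = (w² + 5*w) + (3 - (-2)*(w² - 3*w)) = (w² + 5*w) + (3 - (-2*w² + 6*w)) = (w² + 5*w) + (3 + (-6*w + 2*w²)) = (w² + 5*w) + (3 - 6*w + 2*w²) = 3 - w + 3*w²)
C(4) - 48*(-7) = (3 - 1*4 + 3*4²) - 48*(-7) = (3 - 4 + 3*16) + 336 = (3 - 4 + 48) + 336 = 47 + 336 = 383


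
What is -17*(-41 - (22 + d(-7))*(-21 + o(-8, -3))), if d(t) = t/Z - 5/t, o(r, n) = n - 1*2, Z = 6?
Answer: -185368/21 ≈ -8827.0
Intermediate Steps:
o(r, n) = -2 + n (o(r, n) = n - 2 = -2 + n)
d(t) = -5/t + t/6 (d(t) = t/6 - 5/t = -5/t + t/6)
-17*(-41 - (22 + d(-7))*(-21 + o(-8, -3))) = -17*(-41 - (22 + (-5/(-7) + (⅙)*(-7)))*(-21 + (-2 - 3))) = -17*(-41 - (22 + (-5*(-⅐) - 7/6))*(-21 - 5)) = -17*(-41 - (22 + (5/7 - 7/6))*(-26)) = -17*(-41 - (22 - 19/42)*(-26)) = -17*(-41 - 905*(-26)/42) = -17*(-41 - 1*(-11765/21)) = -17*(-41 + 11765/21) = -17*10904/21 = -185368/21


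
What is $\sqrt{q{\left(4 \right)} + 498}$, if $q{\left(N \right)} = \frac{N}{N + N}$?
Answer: $\frac{\sqrt{1994}}{2} \approx 22.327$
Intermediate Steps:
$q{\left(N \right)} = \frac{1}{2}$ ($q{\left(N \right)} = \frac{N}{2 N} = \frac{1}{2 N} N = \frac{1}{2}$)
$\sqrt{q{\left(4 \right)} + 498} = \sqrt{\frac{1}{2} + 498} = \sqrt{\frac{997}{2}} = \frac{\sqrt{1994}}{2}$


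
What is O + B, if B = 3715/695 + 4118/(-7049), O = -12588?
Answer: -12329195863/979811 ≈ -12583.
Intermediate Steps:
B = 4665005/979811 (B = 3715*(1/695) + 4118*(-1/7049) = 743/139 - 4118/7049 = 4665005/979811 ≈ 4.7611)
O + B = -12588 + 4665005/979811 = -12329195863/979811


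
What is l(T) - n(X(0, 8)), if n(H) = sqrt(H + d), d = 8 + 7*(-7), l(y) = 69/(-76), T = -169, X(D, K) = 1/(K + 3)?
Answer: -69/76 - 15*I*sqrt(22)/11 ≈ -0.9079 - 6.396*I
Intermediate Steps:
X(D, K) = 1/(3 + K)
l(y) = -69/76 (l(y) = 69*(-1/76) = -69/76)
d = -41 (d = 8 - 49 = -41)
n(H) = sqrt(-41 + H) (n(H) = sqrt(H - 41) = sqrt(-41 + H))
l(T) - n(X(0, 8)) = -69/76 - sqrt(-41 + 1/(3 + 8)) = -69/76 - sqrt(-41 + 1/11) = -69/76 - sqrt(-450/11) = -69/76 - 15*I*sqrt(22)/11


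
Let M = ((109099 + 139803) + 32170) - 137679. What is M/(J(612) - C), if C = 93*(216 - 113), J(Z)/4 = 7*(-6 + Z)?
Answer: 143393/7389 ≈ 19.406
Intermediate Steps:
J(Z) = -168 + 28*Z (J(Z) = 4*(7*(-6 + Z)) = 4*(-42 + 7*Z) = -168 + 28*Z)
C = 9579 (C = 93*103 = 9579)
M = 143393 (M = (248902 + 32170) - 137679 = 281072 - 137679 = 143393)
M/(J(612) - C) = 143393/((-168 + 28*612) - 1*9579) = 143393/((-168 + 17136) - 9579) = 143393/(16968 - 9579) = 143393/7389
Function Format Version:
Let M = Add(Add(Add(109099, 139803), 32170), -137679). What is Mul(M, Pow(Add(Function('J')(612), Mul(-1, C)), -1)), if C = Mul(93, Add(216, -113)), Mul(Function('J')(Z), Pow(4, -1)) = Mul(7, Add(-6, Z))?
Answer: Rational(143393, 7389) ≈ 19.406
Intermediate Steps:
Function('J')(Z) = Add(-168, Mul(28, Z)) (Function('J')(Z) = Mul(4, Mul(7, Add(-6, Z))) = Mul(4, Add(-42, Mul(7, Z))) = Add(-168, Mul(28, Z)))
C = 9579 (C = Mul(93, 103) = 9579)
M = 143393 (M = Add(Add(248902, 32170), -137679) = Add(281072, -137679) = 143393)
Mul(M, Pow(Add(Function('J')(612), Mul(-1, C)), -1)) = Mul(143393, Pow(Add(Add(-168, Mul(28, 612)), Mul(-1, 9579)), -1)) = Mul(143393, Pow(Add(Add(-168, 17136), -9579), -1)) = Mul(143393, Pow(Add(16968, -9579), -1)) = Mul(143393, Pow(7389, -1)) = Mul(143393, Rational(1, 7389)) = Rational(143393, 7389)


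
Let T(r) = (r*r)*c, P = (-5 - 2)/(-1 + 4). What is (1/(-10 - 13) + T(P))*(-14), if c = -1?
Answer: 15904/207 ≈ 76.831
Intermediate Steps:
P = -7/3 ≈ -2.3333
T(r) = -r² (T(r) = (r*r)*(-1) = r²*(-1) = -r²)
(1/(-10 - 13) + T(P))*(-14) = (1/(-10 - 13) - (-7/3)²)*(-14) = (1/(-23) - 1*49/9)*(-14) = (-1/23 - 49/9)*(-14) = -1136/207*(-14) = 15904/207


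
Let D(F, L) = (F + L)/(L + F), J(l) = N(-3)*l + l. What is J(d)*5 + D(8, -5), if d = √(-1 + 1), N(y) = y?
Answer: 1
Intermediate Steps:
d = 0 (d = √0 = 0)
J(l) = -2*l (J(l) = -3*l + l = -2*l)
D(F, L) = 1 (D(F, L) = (F + L)/(F + L) = 1)
J(d)*5 + D(8, -5) = -2*0*5 + 1 = 0*5 + 1 = 0 + 1 = 1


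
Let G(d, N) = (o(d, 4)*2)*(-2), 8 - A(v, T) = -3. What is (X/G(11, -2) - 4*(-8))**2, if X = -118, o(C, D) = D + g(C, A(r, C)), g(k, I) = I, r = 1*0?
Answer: 1038361/900 ≈ 1153.7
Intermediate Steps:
r = 0
A(v, T) = 11 (A(v, T) = 8 - 1*(-3) = 8 + 3 = 11)
o(C, D) = 11 + D (o(C, D) = D + 11 = 11 + D)
G(d, N) = -60 (G(d, N) = ((11 + 4)*2)*(-2) = (15*2)*(-2) = 30*(-2) = -60)
(X/G(11, -2) - 4*(-8))**2 = (-118/(-60) - 4*(-8))**2 = (-118*(-1/60) + 32)**2 = (59/30 + 32)**2 = (1019/30)**2 = 1038361/900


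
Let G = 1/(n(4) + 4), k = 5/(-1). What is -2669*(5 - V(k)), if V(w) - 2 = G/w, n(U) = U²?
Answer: -803369/100 ≈ -8033.7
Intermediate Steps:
k = -5 (k = 5*(-1) = -5)
G = 1/20 (G = 1/(4² + 4) = 1/(16 + 4) = 1/20 ≈ 0.050000)
V(w) = 2 + 1/(20*w)
-2669*(5 - V(k)) = -2669*(5 - (2 + (1/20)/(-5))) = -2669*(5 - (2 + (1/20)*(-⅕))) = -2669*(5 - (2 - 1/100)) = -2669*(5 - 1*199/100) = -2669*(5 - 199/100) = -2669*301/100 = -803369/100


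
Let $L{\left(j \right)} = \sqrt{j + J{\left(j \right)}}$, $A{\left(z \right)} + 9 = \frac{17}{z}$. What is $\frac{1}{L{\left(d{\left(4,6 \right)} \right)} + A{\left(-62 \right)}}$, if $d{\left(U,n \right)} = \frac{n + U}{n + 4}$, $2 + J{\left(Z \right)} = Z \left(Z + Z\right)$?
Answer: $- \frac{62}{513} \approx -0.12086$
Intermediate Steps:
$A{\left(z \right)} = -9 + \frac{17}{z}$
$J{\left(Z \right)} = -2 + 2 Z^{2}$ ($J{\left(Z \right)} = -2 + Z \left(Z + Z\right) = -2 + Z 2 Z = -2 + 2 Z^{2}$)
$d{\left(U,n \right)} = \frac{U + n}{4 + n}$
$L{\left(j \right)} = \sqrt{-2 + j + 2 j^{2}}$ ($L{\left(j \right)} = \sqrt{j + \left(-2 + 2 j^{2}\right)} = \sqrt{-2 + j + 2 j^{2}}$)
$\frac{1}{L{\left(d{\left(4,6 \right)} \right)} + A{\left(-62 \right)}} = \frac{1}{\sqrt{-2 + \frac{4 + 6}{4 + 6} + 2 \left(\frac{4 + 6}{4 + 6}\right)^{2}} - \left(9 - \frac{17}{-62}\right)} = \frac{1}{\sqrt{-2 + \frac{1}{10} \cdot 10 + 2 \left(\frac{1}{10} \cdot 10\right)^{2}} + \left(-9 + 17 \left(- \frac{1}{62}\right)\right)} = \frac{1}{\sqrt{-2 + \frac{1}{10} \cdot 10 + 2 \left(\frac{1}{10} \cdot 10\right)^{2}} - \frac{575}{62}} = \frac{1}{\sqrt{-2 + 1 + 2 \cdot 1^{2}} - \frac{575}{62}} = \frac{1}{\sqrt{-2 + 1 + 2 \cdot 1} - \frac{575}{62}} = \frac{1}{\sqrt{-2 + 1 + 2} - \frac{575}{62}} = \frac{1}{\sqrt{1} - \frac{575}{62}} = \frac{1}{1 - \frac{575}{62}} = \frac{1}{- \frac{513}{62}} = - \frac{62}{513}$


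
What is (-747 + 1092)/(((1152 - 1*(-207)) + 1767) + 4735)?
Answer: 345/7861 ≈ 0.043888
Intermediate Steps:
(-747 + 1092)/(((1152 - 1*(-207)) + 1767) + 4735) = 345/(((1152 + 207) + 1767) + 4735) = 345/((1359 + 1767) + 4735) = 345/(3126 + 4735) = 345/7861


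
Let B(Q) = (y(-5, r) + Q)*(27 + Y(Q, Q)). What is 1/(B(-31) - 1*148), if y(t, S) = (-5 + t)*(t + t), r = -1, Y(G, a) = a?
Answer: -1/424 ≈ -0.0023585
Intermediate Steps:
y(t, S) = 2*t*(-5 + t) (y(t, S) = (-5 + t)*(2*t) = 2*t*(-5 + t))
B(Q) = (27 + Q)*(100 + Q) (B(Q) = (2*(-5)*(-5 - 5) + Q)*(27 + Q) = (2*(-5)*(-10) + Q)*(27 + Q) = (100 + Q)*(27 + Q) = (27 + Q)*(100 + Q))
1/(B(-31) - 1*148) = 1/((2700 + (-31)² + 127*(-31)) - 1*148) = 1/((2700 + 961 - 3937) - 148) = 1/(-276 - 148) = 1/(-424) = -1/424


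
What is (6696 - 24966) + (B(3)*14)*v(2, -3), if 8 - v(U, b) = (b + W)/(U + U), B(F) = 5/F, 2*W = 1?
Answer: -72275/4 ≈ -18069.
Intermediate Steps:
W = ½ (W = (½)*1 = ½ ≈ 0.50000)
v(U, b) = 8 - (½ + b)/(2*U) (v(U, b) = 8 - (b + ½)/(U + U) = 8 - (½ + b)/(2*U))
(6696 - 24966) + (B(3)*14)*v(2, -3) = (6696 - 24966) + ((5/3)*14)*((¼)*(-1 - 2*(-3) + 32*2)/2) = -18270 + ((5*(⅓))*14)*((¼)*(½)*(-1 + 6 + 64)) = -18270 + ((5/3)*14)*((¼)*(½)*69) = -18270 + (70/3)*(69/8) = -18270 + 805/4 = -72275/4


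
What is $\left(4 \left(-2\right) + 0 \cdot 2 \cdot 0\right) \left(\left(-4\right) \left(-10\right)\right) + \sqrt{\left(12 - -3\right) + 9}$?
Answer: $-320 + 2 \sqrt{6} \approx -315.1$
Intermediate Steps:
$\left(4 \left(-2\right) + 0 \cdot 2 \cdot 0\right) \left(\left(-4\right) \left(-10\right)\right) + \sqrt{\left(12 - -3\right) + 9} = \left(-8 + 0 \cdot 0\right) 40 + \sqrt{\left(12 + 3\right) + 9} = \left(-8 + 0\right) 40 + \sqrt{15 + 9} = \left(-8\right) 40 + \sqrt{24} = -320 + 2 \sqrt{6}$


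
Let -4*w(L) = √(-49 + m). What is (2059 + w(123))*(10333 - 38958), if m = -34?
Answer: -58938875 + 28625*I*√83/4 ≈ -5.8939e+7 + 65197.0*I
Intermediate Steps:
w(L) = -I*√83/4 (w(L) = -√(-49 - 34)/4 = -I*√83/4)
(2059 + w(123))*(10333 - 38958) = (2059 - I*√83/4)*(10333 - 38958) = (2059 - I*√83/4)*(-28625) = -58938875 + 28625*I*√83/4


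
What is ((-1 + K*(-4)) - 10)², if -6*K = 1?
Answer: 961/9 ≈ 106.78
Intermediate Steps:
K = -⅙ (K = -⅙*1 = -⅙ ≈ -0.16667)
((-1 + K*(-4)) - 10)² = ((-1 - ⅙*(-4)) - 10)² = ((-1 + ⅔) - 10)² = (-⅓ - 10)² = (-31/3)² = 961/9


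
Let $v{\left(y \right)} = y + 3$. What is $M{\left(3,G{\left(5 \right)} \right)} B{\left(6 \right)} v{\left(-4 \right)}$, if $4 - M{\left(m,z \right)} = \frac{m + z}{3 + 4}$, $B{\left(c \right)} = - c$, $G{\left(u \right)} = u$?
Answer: $\frac{120}{7} \approx 17.143$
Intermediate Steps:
$v{\left(y \right)} = 3 + y$
$M{\left(m,z \right)} = 4 - \frac{m}{7} - \frac{z}{7}$ ($M{\left(m,z \right)} = 4 - \frac{m + z}{3 + 4} = 4 - \frac{m + z}{7} = 4 - \left(m + z\right) \frac{1}{7} = 4 - \left(\frac{m}{7} + \frac{z}{7}\right) = 4 - \frac{m}{7} - \frac{z}{7}$)
$M{\left(3,G{\left(5 \right)} \right)} B{\left(6 \right)} v{\left(-4 \right)} = \left(4 - \frac{3}{7} - \frac{5}{7}\right) \left(\left(-1\right) 6\right) \left(3 - 4\right) = \left(4 - \frac{3}{7} - \frac{5}{7}\right) \left(-6\right) \left(-1\right) = \frac{20}{7} \left(-6\right) \left(-1\right) = \left(- \frac{120}{7}\right) \left(-1\right) = \frac{120}{7}$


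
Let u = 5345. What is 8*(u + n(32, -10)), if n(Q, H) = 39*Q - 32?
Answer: 52488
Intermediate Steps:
n(Q, H) = -32 + 39*Q
8*(u + n(32, -10)) = 8*(5345 + (-32 + 39*32)) = 8*(5345 + (-32 + 1248)) = 8*(5345 + 1216) = 8*6561 = 52488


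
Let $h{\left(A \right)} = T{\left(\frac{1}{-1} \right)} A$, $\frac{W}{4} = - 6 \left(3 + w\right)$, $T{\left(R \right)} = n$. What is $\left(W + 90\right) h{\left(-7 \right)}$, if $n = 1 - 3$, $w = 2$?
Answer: $-420$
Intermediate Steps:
$n = -2$ ($n = 1 - 3 = -2$)
$T{\left(R \right)} = -2$
$W = -120$ ($W = 4 \left(- 6 \left(3 + 2\right)\right) = 4 \left(\left(-6\right) 5\right) = 4 \left(-30\right) = -120$)
$h{\left(A \right)} = - 2 A$
$\left(W + 90\right) h{\left(-7 \right)} = \left(-120 + 90\right) \left(\left(-2\right) \left(-7\right)\right) = \left(-30\right) 14 = -420$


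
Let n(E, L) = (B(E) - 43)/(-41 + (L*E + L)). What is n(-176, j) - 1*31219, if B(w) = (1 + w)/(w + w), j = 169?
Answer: -108484271749/3474944 ≈ -31219.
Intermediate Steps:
B(w) = (1 + w)/(2*w) (B(w) = (1 + w)/((2*w)) = (1 + w)*(1/(2*w)) = (1 + w)/(2*w))
n(E, L) = (-43 + (1 + E)/(2*E))/(-41 + L + E*L) (n(E, L) = ((1 + E)/(2*E) - 43)/(-41 + (L*E + L)) = (-43 + (1 + E)/(2*E))/(-41 + (E*L + L)) = (-43 + (1 + E)/(2*E))/(-41 + (L + E*L)) = (-43 + (1 + E)/(2*E))/(-41 + L + E*L))
n(-176, j) - 1*31219 = (½)*(1 - 85*(-176))/(-176*(-41 + 169 - 176*169)) - 1*31219 = (½)*(-1/176)*(1 + 14960)/(-41 + 169 - 29744) - 31219 = (½)*(-1/176)*14961/(-29616) - 31219 = (½)*(-1/176)*(-1/29616)*14961 - 31219 = 4987/3474944 - 31219 = -108484271749/3474944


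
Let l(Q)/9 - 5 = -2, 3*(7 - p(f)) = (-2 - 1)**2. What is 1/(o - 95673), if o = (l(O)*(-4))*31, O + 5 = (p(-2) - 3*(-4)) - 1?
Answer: -1/99021 ≈ -1.0099e-5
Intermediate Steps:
p(f) = 4 (p(f) = 7 - (-2 - 1)**2/3 = 7 - 1/3*(-3)**2 = 7 - 1/3*9 = 7 - 3 = 4)
O = 10 (O = -5 + ((4 - 3*(-4)) - 1) = -5 + ((4 + 12) - 1) = -5 + (16 - 1) = -5 + 15 = 10)
l(Q) = 27 (l(Q) = 45 + 9*(-2) = 45 - 18 = 27)
o = -3348 (o = (27*(-4))*31 = -108*31 = -3348)
1/(o - 95673) = 1/(-3348 - 95673) = 1/(-99021) = -1/99021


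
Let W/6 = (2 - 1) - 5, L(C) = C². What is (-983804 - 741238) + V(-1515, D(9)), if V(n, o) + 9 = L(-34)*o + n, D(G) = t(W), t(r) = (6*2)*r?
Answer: -2059494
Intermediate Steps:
W = -24 (W = 6*((2 - 1) - 5) = 6*(1 - 5) = 6*(-4) = -24)
t(r) = 12*r
D(G) = -288 (D(G) = 12*(-24) = -288)
V(n, o) = -9 + n + 1156*o (V(n, o) = -9 + ((-34)²*o + n) = -9 + (1156*o + n) = -9 + (n + 1156*o) = -9 + n + 1156*o)
(-983804 - 741238) + V(-1515, D(9)) = (-983804 - 741238) + (-9 - 1515 + 1156*(-288)) = -1725042 + (-9 - 1515 - 332928) = -1725042 - 334452 = -2059494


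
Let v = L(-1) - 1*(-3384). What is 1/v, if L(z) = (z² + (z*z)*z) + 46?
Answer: 1/3430 ≈ 0.00029154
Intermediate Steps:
L(z) = 46 + z² + z³ (L(z) = (z² + z²*z) + 46 = (z² + z³) + 46 = 46 + z² + z³)
v = 3430 (v = (46 + (-1)² + (-1)³) - 1*(-3384) = (46 + 1 - 1) + 3384 = 46 + 3384 = 3430)
1/v = 1/3430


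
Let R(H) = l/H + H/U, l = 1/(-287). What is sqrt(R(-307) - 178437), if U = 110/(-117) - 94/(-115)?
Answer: I*sqrt(19017819351501817567)/10396862 ≈ 419.45*I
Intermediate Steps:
l = -1/287 ≈ -0.0034843
U = -1652/13455 (U = 110*(-1/117) - 94*(-1/115) = -110/117 + 94/115 = -1652/13455 ≈ -0.12278)
R(H) = -13455*H/1652 - 1/(287*H) (R(H) = -1/(287*H) + H/(-1652/13455) = -1/(287*H) + H*(-13455/1652) = -1/(287*H) - 13455*H/1652 = -13455*H/1652 - 1/(287*H))
sqrt(R(-307) - 178437) = sqrt((1/67732)*(-236 - 551655*(-307)**2)/(-307) - 178437) = sqrt((1/67732)*(-1/307)*(-236 - 551655*94249) - 178437) = sqrt((1/67732)*(-1/307)*(-236 - 51992932095) - 178437) = sqrt((1/67732)*(-1/307)*(-51992932331) - 178437) = sqrt(51992932331/20793724 - 178437) = sqrt(-3658376797057/20793724) = I*sqrt(19017819351501817567)/10396862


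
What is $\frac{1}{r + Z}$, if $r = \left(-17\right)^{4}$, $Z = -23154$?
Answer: $\frac{1}{60367} \approx 1.6565 \cdot 10^{-5}$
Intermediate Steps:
$r = 83521$
$\frac{1}{r + Z} = \frac{1}{83521 - 23154} = \frac{1}{60367}$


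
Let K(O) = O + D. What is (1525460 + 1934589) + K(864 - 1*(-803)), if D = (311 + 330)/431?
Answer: 1492000237/431 ≈ 3.4617e+6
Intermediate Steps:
D = 641/431 (D = 641*(1/431) = 641/431 ≈ 1.4872)
K(O) = 641/431 + O (K(O) = O + 641/431 = 641/431 + O)
(1525460 + 1934589) + K(864 - 1*(-803)) = (1525460 + 1934589) + (641/431 + (864 - 1*(-803))) = 3460049 + (641/431 + (864 + 803)) = 3460049 + (641/431 + 1667) = 3460049 + 719118/431 = 1492000237/431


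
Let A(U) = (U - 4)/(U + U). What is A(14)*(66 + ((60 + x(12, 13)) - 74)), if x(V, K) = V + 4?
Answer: 170/7 ≈ 24.286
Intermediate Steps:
x(V, K) = 4 + V
A(U) = (-4 + U)/(2*U) (A(U) = (-4 + U)/((2*U)) = (-4 + U)*(1/(2*U)) = (-4 + U)/(2*U))
A(14)*(66 + ((60 + x(12, 13)) - 74)) = ((1/2)*(-4 + 14)/14)*(66 + ((60 + (4 + 12)) - 74)) = ((1/2)*(1/14)*10)*(66 + ((60 + 16) - 74)) = 5*(66 + (76 - 74))/14 = 5*(66 + 2)/14 = (5/14)*68 = 170/7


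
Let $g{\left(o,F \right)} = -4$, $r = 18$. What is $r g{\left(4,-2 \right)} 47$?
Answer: $-3384$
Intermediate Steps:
$r g{\left(4,-2 \right)} 47 = 18 \left(-4\right) 47 = \left(-72\right) 47 = -3384$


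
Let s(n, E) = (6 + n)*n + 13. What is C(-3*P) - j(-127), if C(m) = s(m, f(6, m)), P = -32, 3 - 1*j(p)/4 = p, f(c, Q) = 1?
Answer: 9285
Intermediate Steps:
j(p) = 12 - 4*p
s(n, E) = 13 + n*(6 + n) (s(n, E) = n*(6 + n) + 13 = 13 + n*(6 + n))
C(m) = 13 + m² + 6*m
C(-3*P) - j(-127) = (13 + (-3*(-32))² + 6*(-3*(-32))) - (12 - 4*(-127)) = (13 + 96² + 6*96) - (12 + 508) = (13 + 9216 + 576) - 1*520 = 9805 - 520 = 9285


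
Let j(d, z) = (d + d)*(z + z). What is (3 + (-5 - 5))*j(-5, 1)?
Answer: 140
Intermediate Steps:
j(d, z) = 4*d*z (j(d, z) = (2*d)*(2*z) = 4*d*z)
(3 + (-5 - 5))*j(-5, 1) = (3 + (-5 - 5))*(4*(-5)*1) = (3 - 10)*(-20) = -7*(-20) = 140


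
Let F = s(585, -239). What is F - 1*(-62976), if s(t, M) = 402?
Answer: 63378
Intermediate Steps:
F = 402
F - 1*(-62976) = 402 - 1*(-62976) = 402 + 62976 = 63378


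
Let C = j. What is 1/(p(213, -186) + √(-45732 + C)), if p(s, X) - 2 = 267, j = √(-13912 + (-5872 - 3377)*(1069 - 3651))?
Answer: 1/(269 + I*√(45732 - √23867006)) ≈ 0.0023762 - 0.0017853*I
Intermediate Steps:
j = √23867006 (j = √(-13912 - 9249*(-2582)) = √(-13912 + 23880918) = √23867006 ≈ 4885.4)
C = √23867006 ≈ 4885.4
p(s, X) = 269 (p(s, X) = 2 + 267 = 269)
1/(p(213, -186) + √(-45732 + C)) = 1/(269 + √(-45732 + √23867006))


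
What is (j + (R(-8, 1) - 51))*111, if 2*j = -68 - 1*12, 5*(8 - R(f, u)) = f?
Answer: -45177/5 ≈ -9035.4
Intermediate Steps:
R(f, u) = 8 - f/5
j = -40 (j = (-68 - 1*12)/2 = (-68 - 12)/2 = (½)*(-80) = -40)
(j + (R(-8, 1) - 51))*111 = (-40 + ((8 - ⅕*(-8)) - 51))*111 = (-40 + ((8 + 8/5) - 51))*111 = (-40 + (48/5 - 51))*111 = (-40 - 207/5)*111 = -407/5*111 = -45177/5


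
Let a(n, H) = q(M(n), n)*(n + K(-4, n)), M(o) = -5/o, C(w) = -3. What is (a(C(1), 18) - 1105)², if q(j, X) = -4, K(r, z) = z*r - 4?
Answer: 1265625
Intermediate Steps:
K(r, z) = -4 + r*z (K(r, z) = r*z - 4 = -4 + r*z)
a(n, H) = 16 + 12*n (a(n, H) = -4*(n + (-4 - 4*n)) = -4*(-4 - 3*n) = 16 + 12*n)
(a(C(1), 18) - 1105)² = ((16 + 12*(-3)) - 1105)² = ((16 - 36) - 1105)² = (-20 - 1105)² = (-1125)² = 1265625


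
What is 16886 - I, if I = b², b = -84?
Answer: 9830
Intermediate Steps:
I = 7056 (I = (-84)² = 7056)
16886 - I = 16886 - 1*7056 = 16886 - 7056 = 9830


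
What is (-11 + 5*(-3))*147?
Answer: -3822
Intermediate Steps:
(-11 + 5*(-3))*147 = (-11 - 15)*147 = -26*147 = -3822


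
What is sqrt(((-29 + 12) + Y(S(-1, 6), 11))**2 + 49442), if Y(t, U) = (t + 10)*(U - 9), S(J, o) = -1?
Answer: sqrt(49443) ≈ 222.36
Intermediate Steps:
Y(t, U) = (-9 + U)*(10 + t) (Y(t, U) = (10 + t)*(-9 + U) = (-9 + U)*(10 + t))
sqrt(((-29 + 12) + Y(S(-1, 6), 11))**2 + 49442) = sqrt(((-29 + 12) + (-90 - 9*(-1) + 10*11 + 11*(-1)))**2 + 49442) = sqrt((-17 + (-90 + 9 + 110 - 11))**2 + 49442) = sqrt((-17 + 18)**2 + 49442) = sqrt(1**2 + 49442) = sqrt(1 + 49442) = sqrt(49443)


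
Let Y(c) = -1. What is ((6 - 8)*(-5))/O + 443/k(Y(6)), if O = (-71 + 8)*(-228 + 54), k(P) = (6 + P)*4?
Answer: 2428183/109620 ≈ 22.151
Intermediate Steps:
k(P) = 24 + 4*P
O = 10962 (O = -63*(-174) = 10962)
((6 - 8)*(-5))/O + 443/k(Y(6)) = ((6 - 8)*(-5))/10962 + 443/(24 + 4*(-1)) = -2*(-5)*(1/10962) + 443/(24 - 4) = 10*(1/10962) + 443/20 = 5/5481 + 443*(1/20) = 5/5481 + 443/20 = 2428183/109620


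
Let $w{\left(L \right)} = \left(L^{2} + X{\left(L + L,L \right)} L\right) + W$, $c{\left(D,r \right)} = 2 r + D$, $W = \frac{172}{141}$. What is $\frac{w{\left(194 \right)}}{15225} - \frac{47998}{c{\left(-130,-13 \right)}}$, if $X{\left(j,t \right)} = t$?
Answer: $\frac{17449036049}{55814850} \approx 312.62$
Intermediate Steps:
$W = \frac{172}{141}$ ($W = 172 \cdot \frac{1}{141} = \frac{172}{141} \approx 1.2199$)
$c{\left(D,r \right)} = D + 2 r$
$w{\left(L \right)} = \frac{172}{141} + 2 L^{2}$ ($w{\left(L \right)} = \left(L^{2} + L L\right) + \frac{172}{141} = \left(L^{2} + L^{2}\right) + \frac{172}{141} = 2 L^{2} + \frac{172}{141} = \frac{172}{141} + 2 L^{2}$)
$\frac{w{\left(194 \right)}}{15225} - \frac{47998}{c{\left(-130,-13 \right)}} = \frac{\frac{172}{141} + 2 \cdot 194^{2}}{15225} - \frac{47998}{-130 + 2 \left(-13\right)} = \left(\frac{172}{141} + 2 \cdot 37636\right) \frac{1}{15225} - \frac{47998}{-130 - 26} = \left(\frac{172}{141} + 75272\right) \frac{1}{15225} - \frac{47998}{-156} = \frac{10613524}{141} \cdot \frac{1}{15225} - - \frac{23999}{78} = \frac{10613524}{2146725} + \frac{23999}{78} = \frac{17449036049}{55814850}$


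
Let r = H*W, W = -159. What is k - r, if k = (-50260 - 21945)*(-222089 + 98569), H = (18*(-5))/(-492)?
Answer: 731338453585/82 ≈ 8.9188e+9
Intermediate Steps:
H = 15/82 (H = -90*(-1/492) = 15/82 ≈ 0.18293)
r = -2385/82 (r = (15/82)*(-159) = -2385/82 ≈ -29.085)
k = 8918761600 (k = -72205*(-123520) = 8918761600)
k - r = 8918761600 - 1*(-2385/82) = 8918761600 + 2385/82 = 731338453585/82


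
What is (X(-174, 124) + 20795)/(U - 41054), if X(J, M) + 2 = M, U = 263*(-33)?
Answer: -20917/49733 ≈ -0.42059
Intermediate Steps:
U = -8679
X(J, M) = -2 + M
(X(-174, 124) + 20795)/(U - 41054) = ((-2 + 124) + 20795)/(-8679 - 41054) = (122 + 20795)/(-49733) = 20917*(-1/49733) = -20917/49733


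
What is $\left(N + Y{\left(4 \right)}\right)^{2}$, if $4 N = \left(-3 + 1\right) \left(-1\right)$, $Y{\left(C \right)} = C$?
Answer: $\frac{81}{4} \approx 20.25$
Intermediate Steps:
$N = \frac{1}{2}$ ($N = \frac{\left(-3 + 1\right) \left(-1\right)}{4} = \frac{\left(-2\right) \left(-1\right)}{4} = \frac{1}{4} \cdot 2 = \frac{1}{2} \approx 0.5$)
$\left(N + Y{\left(4 \right)}\right)^{2} = \left(\frac{1}{2} + 4\right)^{2} = \left(\frac{9}{2}\right)^{2} = \frac{81}{4}$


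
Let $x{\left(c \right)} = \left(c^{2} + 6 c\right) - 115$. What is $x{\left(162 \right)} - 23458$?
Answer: $3643$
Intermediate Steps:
$x{\left(c \right)} = -115 + c^{2} + 6 c$
$x{\left(162 \right)} - 23458 = \left(-115 + 162^{2} + 6 \cdot 162\right) - 23458 = \left(-115 + 26244 + 972\right) - 23458 = 27101 - 23458 = 3643$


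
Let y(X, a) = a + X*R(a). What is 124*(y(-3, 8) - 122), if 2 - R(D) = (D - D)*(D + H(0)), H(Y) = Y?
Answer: -14880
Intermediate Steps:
R(D) = 2 (R(D) = 2 - (D - D)*(D + 0) = 2 - 0*D = 2 - 1*0 = 2 + 0 = 2)
y(X, a) = a + 2*X (y(X, a) = a + X*2 = a + 2*X)
124*(y(-3, 8) - 122) = 124*((8 + 2*(-3)) - 122) = 124*((8 - 6) - 122) = 124*(2 - 122) = 124*(-120) = -14880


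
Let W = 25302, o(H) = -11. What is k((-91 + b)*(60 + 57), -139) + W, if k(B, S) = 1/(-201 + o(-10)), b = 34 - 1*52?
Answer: 5364023/212 ≈ 25302.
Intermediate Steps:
b = -18 (b = 34 - 52 = -18)
k(B, S) = -1/212 (k(B, S) = 1/(-201 - 11) = 1/(-212) = -1/212)
k((-91 + b)*(60 + 57), -139) + W = -1/212 + 25302 = 5364023/212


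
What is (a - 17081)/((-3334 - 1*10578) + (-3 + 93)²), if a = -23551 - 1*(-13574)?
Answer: 13529/2906 ≈ 4.6555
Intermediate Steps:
a = -9977 (a = -23551 + 13574 = -9977)
(a - 17081)/((-3334 - 1*10578) + (-3 + 93)²) = (-9977 - 17081)/((-3334 - 1*10578) + (-3 + 93)²) = -27058/((-3334 - 10578) + 90²) = -27058/(-13912 + 8100) = -27058/(-5812) = -27058*(-1/5812) = 13529/2906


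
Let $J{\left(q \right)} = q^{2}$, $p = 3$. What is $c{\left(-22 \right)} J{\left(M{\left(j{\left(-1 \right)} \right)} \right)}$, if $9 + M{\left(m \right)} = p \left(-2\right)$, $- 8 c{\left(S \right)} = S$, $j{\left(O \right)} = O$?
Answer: $\frac{2475}{4} \approx 618.75$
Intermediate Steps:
$c{\left(S \right)} = - \frac{S}{8}$
$M{\left(m \right)} = -15$ ($M{\left(m \right)} = -9 + 3 \left(-2\right) = -9 - 6 = -15$)
$c{\left(-22 \right)} J{\left(M{\left(j{\left(-1 \right)} \right)} \right)} = \left(- \frac{1}{8}\right) \left(-22\right) \left(-15\right)^{2} = \frac{11}{4} \cdot 225 = \frac{2475}{4}$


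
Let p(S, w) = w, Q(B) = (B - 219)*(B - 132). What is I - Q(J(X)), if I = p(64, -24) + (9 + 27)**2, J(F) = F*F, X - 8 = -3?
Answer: -19486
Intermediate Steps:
X = 5 (X = 8 - 3 = 5)
J(F) = F**2
Q(B) = (-219 + B)*(-132 + B)
I = 1272 (I = -24 + (9 + 27)**2 = -24 + 36**2 = -24 + 1296 = 1272)
I - Q(J(X)) = 1272 - (28908 + (5**2)**2 - 351*5**2) = 1272 - (28908 + 25**2 - 351*25) = 1272 - (28908 + 625 - 8775) = 1272 - 1*20758 = 1272 - 20758 = -19486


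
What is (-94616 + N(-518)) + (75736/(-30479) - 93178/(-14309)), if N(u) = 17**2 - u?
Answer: -40910601082061/436124011 ≈ -93805.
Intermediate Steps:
N(u) = 289 - u
(-94616 + N(-518)) + (75736/(-30479) - 93178/(-14309)) = (-94616 + (289 - 1*(-518))) + (75736/(-30479) - 93178/(-14309)) = (-94616 + (289 + 518)) + (75736*(-1/30479) - 93178*(-1/14309)) = (-94616 + 807) + (-75736/30479 + 93178/14309) = -93809 + 1756265838/436124011 = -40910601082061/436124011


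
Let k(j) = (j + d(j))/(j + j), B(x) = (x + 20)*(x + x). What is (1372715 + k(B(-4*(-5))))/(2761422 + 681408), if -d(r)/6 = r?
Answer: 549085/1377132 ≈ 0.39872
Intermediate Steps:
d(r) = -6*r
B(x) = 2*x*(20 + x) (B(x) = (20 + x)*(2*x) = 2*x*(20 + x))
k(j) = -5/2 (k(j) = (j - 6*j)/(j + j) = (-5*j)/((2*j)) = (-5*j)*(1/(2*j)) = -5/2)
(1372715 + k(B(-4*(-5))))/(2761422 + 681408) = (1372715 - 5/2)/(2761422 + 681408) = (2745425/2)/3442830 = (2745425/2)*(1/3442830) = 549085/1377132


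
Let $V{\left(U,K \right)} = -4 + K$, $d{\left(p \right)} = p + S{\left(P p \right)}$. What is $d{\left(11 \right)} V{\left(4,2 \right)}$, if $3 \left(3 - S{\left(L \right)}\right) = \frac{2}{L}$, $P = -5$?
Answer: $- \frac{4624}{165} \approx -28.024$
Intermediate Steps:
$S{\left(L \right)} = 3 - \frac{2}{3 L}$ ($S{\left(L \right)} = 3 - \frac{2 \frac{1}{L}}{3} = 3 - \frac{2}{3 L}$)
$d{\left(p \right)} = 3 + p + \frac{2}{15 p}$ ($d{\left(p \right)} = p + \left(3 - \frac{2}{3 \left(- 5 p\right)}\right) = p + \left(3 - \frac{2 \left(- \frac{1}{5 p}\right)}{3}\right) = p + \left(3 + \frac{2}{15 p}\right) = 3 + p + \frac{2}{15 p}$)
$d{\left(11 \right)} V{\left(4,2 \right)} = \left(3 + 11 + \frac{2}{15 \cdot 11}\right) \left(-4 + 2\right) = \left(3 + 11 + \frac{2}{15} \cdot \frac{1}{11}\right) \left(-2\right) = \left(3 + 11 + \frac{2}{165}\right) \left(-2\right) = \frac{2312}{165} \left(-2\right) = - \frac{4624}{165}$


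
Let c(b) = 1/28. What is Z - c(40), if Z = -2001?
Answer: -56029/28 ≈ -2001.0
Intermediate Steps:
c(b) = 1/28
Z - c(40) = -2001 - 1*1/28 = -2001 - 1/28 = -56029/28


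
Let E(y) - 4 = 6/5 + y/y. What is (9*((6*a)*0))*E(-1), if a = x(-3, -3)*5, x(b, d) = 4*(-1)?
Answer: 0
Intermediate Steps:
x(b, d) = -4
a = -20 (a = -4*5 = -20)
E(y) = 31/5 (E(y) = 4 + (6/5 + y/y) = 4 + (6*(1/5) + 1) = 4 + (6/5 + 1) = 4 + 11/5 = 31/5)
(9*((6*a)*0))*E(-1) = (9*((6*(-20))*0))*(31/5) = (9*(-120*0))*(31/5) = (9*0)*(31/5) = 0*(31/5) = 0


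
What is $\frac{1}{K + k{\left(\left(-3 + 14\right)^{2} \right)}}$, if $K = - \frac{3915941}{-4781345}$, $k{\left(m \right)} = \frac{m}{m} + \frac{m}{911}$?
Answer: $\frac{4355805295}{8501770291} \approx 0.51234$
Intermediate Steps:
$k{\left(m \right)} = 1 + \frac{m}{911}$ ($k{\left(m \right)} = 1 + m \frac{1}{911} = 1 + \frac{m}{911}$)
$K = \frac{3915941}{4781345}$ ($K = \left(-3915941\right) \left(- \frac{1}{4781345}\right) = \frac{3915941}{4781345} \approx 0.819$)
$\frac{1}{K + k{\left(\left(-3 + 14\right)^{2} \right)}} = \frac{1}{\frac{3915941}{4781345} + \left(1 + \frac{\left(-3 + 14\right)^{2}}{911}\right)} = \frac{1}{\frac{3915941}{4781345} + \left(1 + \frac{11^{2}}{911}\right)} = \frac{1}{\frac{3915941}{4781345} + \left(1 + \frac{1}{911} \cdot 121\right)} = \frac{1}{\frac{3915941}{4781345} + \left(1 + \frac{121}{911}\right)} = \frac{1}{\frac{3915941}{4781345} + \frac{1032}{911}} = \frac{1}{\frac{8501770291}{4355805295}} = \frac{4355805295}{8501770291}$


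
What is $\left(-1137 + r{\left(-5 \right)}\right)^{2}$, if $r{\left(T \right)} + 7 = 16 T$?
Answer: $1498176$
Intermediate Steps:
$r{\left(T \right)} = -7 + 16 T$
$\left(-1137 + r{\left(-5 \right)}\right)^{2} = \left(-1137 + \left(-7 + 16 \left(-5\right)\right)\right)^{2} = \left(-1137 - 87\right)^{2} = \left(-1224\right)^{2} = 1498176$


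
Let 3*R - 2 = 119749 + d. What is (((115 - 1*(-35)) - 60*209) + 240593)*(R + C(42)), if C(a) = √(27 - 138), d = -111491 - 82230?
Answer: -16880175910/3 + 228203*I*√111 ≈ -5.6267e+9 + 2.4043e+6*I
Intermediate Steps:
d = -193721
R = -73970/3 (R = ⅔ + (119749 - 193721)/3 = ⅔ + (⅓)*(-73972) = ⅔ - 73972/3 = -73970/3 ≈ -24657.)
C(a) = I*√111 (C(a) = √(-111) = I*√111)
(((115 - 1*(-35)) - 60*209) + 240593)*(R + C(42)) = (((115 - 1*(-35)) - 60*209) + 240593)*(-73970/3 + I*√111) = (((115 + 35) - 12540) + 240593)*(-73970/3 + I*√111) = ((150 - 12540) + 240593)*(-73970/3 + I*√111) = (-12390 + 240593)*(-73970/3 + I*√111) = 228203*(-73970/3 + I*√111) = -16880175910/3 + 228203*I*√111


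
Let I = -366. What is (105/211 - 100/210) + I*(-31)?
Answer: 50274221/4431 ≈ 11346.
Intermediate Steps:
(105/211 - 100/210) + I*(-31) = (105/211 - 100/210) - 366*(-31) = (105*(1/211) - 100*1/210) + 11346 = (105/211 - 10/21) + 11346 = 95/4431 + 11346 = 50274221/4431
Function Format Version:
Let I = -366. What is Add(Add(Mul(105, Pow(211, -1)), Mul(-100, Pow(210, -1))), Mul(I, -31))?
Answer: Rational(50274221, 4431) ≈ 11346.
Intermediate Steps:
Add(Add(Mul(105, Pow(211, -1)), Mul(-100, Pow(210, -1))), Mul(I, -31)) = Add(Add(Mul(105, Pow(211, -1)), Mul(-100, Pow(210, -1))), Mul(-366, -31)) = Add(Add(Mul(105, Rational(1, 211)), Mul(-100, Rational(1, 210))), 11346) = Add(Add(Rational(105, 211), Rational(-10, 21)), 11346) = Add(Rational(95, 4431), 11346) = Rational(50274221, 4431)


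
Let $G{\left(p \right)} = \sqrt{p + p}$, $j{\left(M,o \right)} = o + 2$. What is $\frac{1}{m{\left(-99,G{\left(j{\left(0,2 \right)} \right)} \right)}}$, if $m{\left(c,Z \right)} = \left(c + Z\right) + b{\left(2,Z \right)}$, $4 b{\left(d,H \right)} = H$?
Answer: $- \frac{198}{19577} - \frac{5 \sqrt{2}}{19577} \approx -0.010475$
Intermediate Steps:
$b{\left(d,H \right)} = \frac{H}{4}$
$j{\left(M,o \right)} = 2 + o$
$G{\left(p \right)} = \sqrt{2} \sqrt{p}$ ($G{\left(p \right)} = \sqrt{2 p} = \sqrt{2} \sqrt{p}$)
$m{\left(c,Z \right)} = c + \frac{5 Z}{4}$ ($m{\left(c,Z \right)} = \left(c + Z\right) + \frac{Z}{4} = \left(Z + c\right) + \frac{Z}{4} = c + \frac{5 Z}{4}$)
$\frac{1}{m{\left(-99,G{\left(j{\left(0,2 \right)} \right)} \right)}} = \frac{1}{-99 + \frac{5 \sqrt{2} \sqrt{2 + 2}}{4}} = \frac{1}{-99 + \frac{5 \sqrt{2} \sqrt{4}}{4}} = \frac{1}{-99 + \frac{5 \sqrt{2} \cdot 2}{4}} = \frac{1}{-99 + \frac{5 \cdot 2 \sqrt{2}}{4}} = \frac{1}{-99 + \frac{5 \sqrt{2}}{2}}$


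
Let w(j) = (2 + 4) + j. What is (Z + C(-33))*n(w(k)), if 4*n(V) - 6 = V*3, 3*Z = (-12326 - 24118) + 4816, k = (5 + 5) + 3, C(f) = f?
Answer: -666267/4 ≈ -1.6657e+5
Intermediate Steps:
k = 13 (k = 10 + 3 = 13)
w(j) = 6 + j
Z = -31628/3 (Z = ((-12326 - 24118) + 4816)/3 = (-36444 + 4816)/3 = (⅓)*(-31628) = -31628/3 ≈ -10543.)
n(V) = 3/2 + 3*V/4 (n(V) = 3/2 + (V*3)/4 = 3/2 + (3*V)/4 = 3/2 + 3*V/4)
(Z + C(-33))*n(w(k)) = (-31628/3 - 33)*(3/2 + 3*(6 + 13)/4) = -31727*(3/2 + (¾)*19)/3 = -31727*(3/2 + 57/4)/3 = -31727/3*63/4 = -666267/4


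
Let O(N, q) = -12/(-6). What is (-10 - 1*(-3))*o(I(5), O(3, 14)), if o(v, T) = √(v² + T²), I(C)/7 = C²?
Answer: -7*√30629 ≈ -1225.1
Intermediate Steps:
I(C) = 7*C²
O(N, q) = 2 (O(N, q) = -12*(-⅙) = 2)
o(v, T) = √(T² + v²)
(-10 - 1*(-3))*o(I(5), O(3, 14)) = (-10 - 1*(-3))*√(2² + (7*5²)²) = (-10 + 3)*√(4 + (7*25)²) = -7*√(4 + 175²) = -7*√(4 + 30625) = -7*√30629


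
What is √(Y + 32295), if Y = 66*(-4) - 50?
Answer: √31981 ≈ 178.83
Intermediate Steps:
Y = -314 (Y = -264 - 50 = -314)
√(Y + 32295) = √(-314 + 32295) = √31981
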